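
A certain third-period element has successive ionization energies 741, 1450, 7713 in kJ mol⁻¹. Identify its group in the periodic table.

Group 2

Look for the largest jump between consecutive ionization energies: IE3/IE2 ≈ 5.3, far larger than any earlier ratio.
That jump marks the point where a core electron is being removed. So the atom has 2 valence electrons.
A main-group element with 2 valence electrons is in group 2.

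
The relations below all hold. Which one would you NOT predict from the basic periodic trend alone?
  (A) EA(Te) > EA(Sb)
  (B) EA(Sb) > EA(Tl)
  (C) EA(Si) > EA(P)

(C)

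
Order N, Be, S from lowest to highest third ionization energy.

S < N < Be

The third ionization energy removes an electron from the +2 ion. For each element: N²⁺ still has 3 valence electrons; Be²⁺ is the bare [He] core; S²⁺ still has 4 valence electrons.
Pulling an electron out of a noble-gas core costs far more than removing a remaining valence electron, so Be sits at the high end of IE_3.
Valence configurations: N²⁺ [He]2s²2p¹, S²⁺ [Ne]3s²3p².
Approximate IE_3 values (kJ/mol): N 4578, Be 14849, S 3357.
Overall IE_3 order: S < N < Be.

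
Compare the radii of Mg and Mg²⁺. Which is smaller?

Mg²⁺

Forming Mg²⁺ removes 2 electrons from Mg. Fewer electrons for the same nuclear charge means less shielding and a higher Z_eff on the remaining electrons, and for main-group metals the entire outer shell is lost.
A cation is smaller than its parent atom: Mg²⁺ < Mg.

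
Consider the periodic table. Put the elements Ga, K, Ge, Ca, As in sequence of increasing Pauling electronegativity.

K, Ca, Ga, Ge, As

K is in period 4, group 1; Ca is in period 4, group 2; Ga is in period 4, group 13; Ge is in period 4, group 14; As is in period 4, group 15.
Smaller atoms with higher effective nuclear charge are more electronegative.
All lie in period 4, so electronegativity increases left to right.
So from lowest to highest: K < Ca < Ga < Ge < As.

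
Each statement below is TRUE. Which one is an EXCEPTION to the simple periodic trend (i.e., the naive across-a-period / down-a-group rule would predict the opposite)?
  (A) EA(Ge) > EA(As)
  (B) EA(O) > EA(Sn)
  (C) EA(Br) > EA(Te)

The general trend: electron affinity increases across a period and decreases down a group.
(A) Ge (period 4, group 14) vs As (period 4, group 15): the stated order contradicts the simple trend.
(B) O (period 2, group 16) vs Sn (period 5, group 14): the stated order agrees with the simple trend.
(C) Br (period 4, group 17) vs Te (period 5, group 16): the stated order agrees with the simple trend.
The exception is (A): adding an electron to As's half-filled 4p³ is unfavourable, so Ge (4p²) has the more exothermic EA.

(A)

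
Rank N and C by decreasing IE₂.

N > C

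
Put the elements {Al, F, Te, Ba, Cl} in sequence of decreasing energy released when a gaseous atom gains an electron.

Cl, F, Te, Al, Ba

F is in period 2, group 17; Al is in period 3, group 13; Cl is in period 3, group 17; Te is in period 5, group 16; Ba is in period 6, group 2.
Atoms with high Z_eff and room in the valence shell (especially the halogens) have the most exothermic electron affinities.
Here both period and group differ, so the two effects have to be weighed against each other.
Al > Ba: both effects reinforce here, so Al is clearly the higher of the two.
Te > Al: period and group pull opposite ways; the across-period shift dominates (190 vs 42 kJ/mol).
F > Te: both effects reinforce here, so F is clearly the higher of the two.
Cl > F: this pair runs against the simple trend — see the exception note.
Note the exception: Cl has a higher electron affinity than F, contrary to the simple trend — F's small 2p subshell makes the incoming electron feel strong e⁻–e⁻ repulsion, so Cl actually releases more energy on gaining an electron.
Approximate values (kJ/mol): F 328, Al 42, Cl 349, Te 190, Ba 14.
So from highest to lowest: Cl > F > Te > Al > Ba.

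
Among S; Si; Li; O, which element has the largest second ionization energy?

After 1 electron has been removed, what remains? S⁺ still has 5 valence electrons; Si⁺ still has 3 valence electrons; Li⁺ is the bare [He] core; O⁺ still has 5 valence electrons.
Breaking into a closed-shell core is much more expensive than removing a leftover valence electron — Li has the largest IE_2 here.
Valence configurations: S⁺ [Ne]3s²3p³, Si⁺ [Ne]3s²3p¹, O⁺ [He]2s²2p³.
Tabulated IE_2 (kJ/mol): S 2252, Si 1577, Li 7298, O 3388.
So the second ionization energies run Si < S < O < Li.

Li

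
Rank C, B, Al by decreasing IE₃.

C, B, Al

After 2 electrons have been removed, what remains? C²⁺ still has 2 valence electrons; B²⁺ still has 1 valence electron; Al²⁺ still has 1 valence electron.
All are still removing valence electrons, so compare the +2 ions as you would atoms: IE_3 generally rises across a period (higher Z_eff) and falls down a group (larger shell), subject to the usual subshell exceptions.
Valence configurations: C²⁺ [He]2s², B²⁺ [He]2s¹, Al²⁺ [Ne]3s¹.
Approximate IE_3 values (kJ/mol): C 4620, B 3660, Al 2745.
So the third ionization energies run Al < B < C.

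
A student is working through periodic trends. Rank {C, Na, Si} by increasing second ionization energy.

Si < C < Na

IE_2 is the cost of taking one more electron from the +1 cation: C⁺ still has 3 valence electrons; Na⁺ is the bare [Ne] core; Si⁺ still has 3 valence electrons.
Breaking into a closed-shell core is much more expensive than removing a leftover valence electron — Na has the largest IE_2 here.
Valence configurations: C⁺ [He]2s²2p¹, Si⁺ [Ne]3s²3p¹.
Tabulated IE_2 (kJ/mol): C 2353, Na 4562, Si 1577.
Hence IE_2: Si < C < Na.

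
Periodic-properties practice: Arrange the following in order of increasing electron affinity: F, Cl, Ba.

Ba, F, Cl

F is in period 2, group 17; Cl is in period 3, group 17; Ba is in period 6, group 2.
Electron affinity generally becomes more exothermic across a period toward the halogens and less exothermic down a group.
Here both period and group differ, so the two effects have to be weighed against each other.
F > Ba: both effects reinforce here, so F is clearly the higher of the two.
Cl > F: this pair runs against the simple trend — see the exception note.
Note the exception: Cl has a higher electron affinity than F, contrary to the simple trend — F's small 2p subshell makes the incoming electron feel strong e⁻–e⁻ repulsion, so Cl actually releases more energy on gaining an electron.
Approximate values (kJ/mol): F 328, Cl 349, Ba 14.
So from lowest to highest: Ba < F < Cl.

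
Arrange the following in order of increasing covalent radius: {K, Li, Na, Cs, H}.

Atomic radius shrinks across a period as nuclear charge pulls the same shell inward, and grows down a group as new shells are added.
All are in group 1, so atomic radius increases down the group.
So from smallest to largest: H < Li < Na < K < Cs.

H < Li < Na < K < Cs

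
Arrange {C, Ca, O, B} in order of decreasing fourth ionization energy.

B > O > Ca > C

The fourth ionization energy removes an electron from the +3 ion. For each element: C³⁺ still has 1 valence electron; Ca³⁺ is already 1 electron into the core; O³⁺ still has 3 valence electrons; B³⁺ is the bare [He] core.
Usually core removal costs more than valence removal, but here the competition is close: a tightly held n=2 valence electron can cost more to remove than an n=3 core electron, so the actual values have to decide it.
Valence configurations: C³⁺ [He]2s¹, O³⁺ [He]2s²2p¹.
Approximate IE_4 values (kJ/mol): C 6223, Ca 6491, O 7469, B 25026.
Putting it together, IE_4: C < Ca < O < B.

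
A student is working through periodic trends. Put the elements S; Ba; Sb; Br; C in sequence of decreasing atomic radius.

C is in period 2, group 14; S is in period 3, group 16; Br is in period 4, group 17; Sb is in period 5, group 15; Ba is in period 6, group 2.
Moving right in a period, electrons are added to the same shell under a stronger nuclear pull, so atoms get smaller; moving down, a new shell is opened and atoms get larger.
Neither a single period nor a single group — weigh both effects.
S > C: period and group pull opposite ways; the down-group shift dominates (103 vs 75 pm).
Br > S: period and group pull opposite ways; the down-group shift dominates (114 vs 103 pm).
Sb > Br: relative to Br, both the across-period and down-group shifts push Sb's atomic radius up.
Ba > Sb: both effects reinforce here, so Ba is clearly the larger of the two.
Approximate values (pm): C 75, S 103, Br 114, Sb 140, Ba 196.
So from largest to smallest: Ba > Sb > Br > S > C.

Ba > Sb > Br > S > C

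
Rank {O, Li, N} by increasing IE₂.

The second ionization energy removes an electron from the +1 ion. For each element: O⁺ still has 5 valence electrons; Li⁺ is the bare [He] core; N⁺ still has 4 valence electrons.
Core electrons are held far more tightly than valence electrons, so Li tops the IE_2 order.
Valence configurations: O⁺ [He]2s²2p³, N⁺ [He]2s²2p².
Approximate IE_2 values (kJ/mol): O 3388, Li 7298, N 2856.
So the second ionization energies run N < O < Li.

N, O, Li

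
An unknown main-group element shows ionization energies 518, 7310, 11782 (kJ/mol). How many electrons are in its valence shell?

Look for the largest jump between consecutive ionization energies: IE2/IE1 ≈ 14.1, far larger than any earlier ratio.
That jump marks the point where a core electron is being removed. So the atom has 1 valence electron.

1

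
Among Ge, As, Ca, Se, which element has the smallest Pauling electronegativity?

Ca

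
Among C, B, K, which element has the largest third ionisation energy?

C

After 2 electrons have been removed, what remains? C²⁺ still has 2 valence electrons; B²⁺ still has 1 valence electron; K²⁺ is already 1 electron into the core.
Usually core removal costs more than valence removal, but here the competition is close: a tightly held n=2 valence electron can cost more to remove than an n=3 core electron, so the actual values have to decide it.
Valence configurations: C²⁺ [He]2s², B²⁺ [He]2s¹.
The numbers (kJ/mol): C 4620, B 3660, K 4420.
So the third ionization energies run B < K < C.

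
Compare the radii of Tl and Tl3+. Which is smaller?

Tl3+

Forming Tl3+ removes 3 electrons from Tl. Fewer electrons for the same nuclear charge means less shielding and a higher Z_eff on the remaining electrons, and for main-group metals the entire outer shell is lost.
A cation is smaller than its parent atom: Tl3+ < Tl.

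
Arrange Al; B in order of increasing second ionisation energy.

Consider each +1 ion: Al⁺ still has 2 valence electrons; B⁺ still has 2 valence electrons.
All are still removing valence electrons, so compare the +1 ions as you would atoms: IE_2 generally rises across a period (higher Z_eff) and falls down a group (larger shell), subject to the usual subshell exceptions.
Valence configurations: Al⁺ [Ne]3s², B⁺ [He]2s².
The numbers (kJ/mol): Al 1817, B 2427.
Hence IE_2: Al < B.

Al < B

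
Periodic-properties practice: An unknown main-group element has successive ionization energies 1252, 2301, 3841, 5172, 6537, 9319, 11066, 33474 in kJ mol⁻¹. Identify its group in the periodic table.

Group 17

Look for the largest jump between consecutive ionization energies: IE8/IE7 ≈ 3.0, far larger than any earlier ratio.
That jump marks the point where a core electron is being removed. So the atom has 7 valence electrons.
A main-group element with 7 valence electrons is in group 17.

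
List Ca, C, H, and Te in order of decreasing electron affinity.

Electron affinity generally becomes more exothermic across a period toward the halogens and less exothermic down a group.
Here both period and group differ, so the two effects have to be weighed against each other.
H > Ca: the two effects oppose for this pair; the down-group effect wins (73 vs 2 kJ/mol).
C > H: period and group pull opposite ways; the across-period shift dominates (122 vs 73 kJ/mol).
Te > C: period and group pull opposite ways; the across-period shift dominates (190 vs 122 kJ/mol).
Approximate values (kJ/mol): H 73, C 122, Ca 2, Te 190.
So from highest to lowest: Te > C > H > Ca.

Te > C > H > Ca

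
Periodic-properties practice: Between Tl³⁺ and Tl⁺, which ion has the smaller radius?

Tl³⁺

Both ions have Z = 81 protons, but Tl³⁺ has lost more electrons, so its remaining electrons feel a larger effective nuclear charge per electron and are pulled in more tightly.
Higher positive charge → smaller ion, so Tl⁺ > Tl³⁺.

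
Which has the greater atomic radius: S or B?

B is in period 2, group 13; S is in period 3, group 16.
Radius decreases left→right (rising Z_eff, same n) and increases top→bottom (higher n).
Here both period and group differ, so the two effects have to be weighed against each other.
S > B: period and group pull opposite ways; the down-group shift dominates (103 vs 85 pm).
For reference (pm): B 85, S 103.
So S has the greater atomic radius (S > B).

S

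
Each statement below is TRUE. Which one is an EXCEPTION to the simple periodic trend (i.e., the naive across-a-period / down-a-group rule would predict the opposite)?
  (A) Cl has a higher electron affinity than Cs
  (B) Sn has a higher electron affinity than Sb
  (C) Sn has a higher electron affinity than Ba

(B)

The general trend: electron affinity increases across a period and decreases down a group.
(A) Cl (period 3, group 17) vs Cs (period 6, group 1): the stated order agrees with the simple trend.
(B) Sn (period 5, group 14) vs Sb (period 5, group 15): the stated order contradicts the simple trend.
(C) Sn (period 5, group 14) vs Ba (period 6, group 2): the stated order agrees with the simple trend.
The exception is (B): adding an electron to Sb's half-filled 5p³ is unfavourable, so Sn has the more exothermic EA.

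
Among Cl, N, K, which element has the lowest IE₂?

Cl

After 1 electron has been removed, what remains? Cl⁺ still has 6 valence electrons; N⁺ still has 4 valence electrons; K⁺ is the bare [Ar] core.
Pulling an electron out of a noble-gas core costs far more than removing a remaining valence electron, so K sits at the high end of IE_2.
Valence configurations: Cl⁺ [Ne]3s²3p⁴, N⁺ [He]2s²2p².
Tabulated IE_2 (kJ/mol): Cl 2298, N 2856, K 3052.
So the second ionization energies run Cl < N < K.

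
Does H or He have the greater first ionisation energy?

H is in period 1, group 1; He is in period 1, group 18.
First ionization energy rises across a period (greater Z_eff holds electrons more tightly) and falls down a group (valence electrons are farther from the nucleus).
All lie in period 1, so first ionization energy increases left to right.
So He has the greater first ionisation energy (He > H).

He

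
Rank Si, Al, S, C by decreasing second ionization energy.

C > S > Al > Si

Consider each +1 ion: Si⁺ still has 3 valence electrons; Al⁺ still has 2 valence electrons; S⁺ still has 5 valence electrons; C⁺ still has 3 valence electrons.
All are still removing valence electrons, so compare the +1 ions as you would atoms: IE_2 generally rises across a period (higher Z_eff) and falls down a group (larger shell), subject to the usual subshell exceptions.
Valence configurations: Si⁺ [Ne]3s²3p¹, Al⁺ [Ne]3s², S⁺ [Ne]3s²3p³, C⁺ [He]2s²2p¹.
Si⁺ loses a lone 3p electron whereas Al⁺ must break into a filled 3s² pair, so IE_2(Al) > IE_2(Si) even though Si has the higher nuclear charge.
Approximate IE_2 values (kJ/mol): Si 1577, Al 1817, S 2252, C 2353.
So the second ionization energies run Si < Al < S < C.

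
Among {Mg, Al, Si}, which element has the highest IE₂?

Al

IE_2 is the cost of taking one more electron from the +1 cation: Mg⁺ still has 1 valence electron; Al⁺ still has 2 valence electrons; Si⁺ still has 3 valence electrons.
All are still removing valence electrons, so compare the +1 ions as you would atoms: IE_2 generally rises across a period (higher Z_eff) and falls down a group (larger shell), subject to the usual subshell exceptions.
Valence configurations: Mg⁺ [Ne]3s¹, Al⁺ [Ne]3s², Si⁺ [Ne]3s²3p¹.
Si⁺ loses a lone 3p electron whereas Al⁺ must break into a filled 3s² pair, so IE_2(Al) > IE_2(Si) even though Si has the higher nuclear charge.
Approximate IE_2 values (kJ/mol): Mg 1451, Al 1817, Si 1577.
Overall IE_2 order: Mg < Si < Al.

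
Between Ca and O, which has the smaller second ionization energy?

Ca

Consider each +1 ion: Ca⁺ still has 1 valence electron; O⁺ still has 5 valence electrons.
All are still removing valence electrons, so compare the +1 ions as you would atoms: IE_2 generally rises across a period (higher Z_eff) and falls down a group (larger shell), subject to the usual subshell exceptions.
Valence configurations: Ca⁺ [Ar]4s¹, O⁺ [He]2s²2p³.
Tabulated IE_2 (kJ/mol): Ca 1145, O 3388.
Overall IE_2 order: Ca < O.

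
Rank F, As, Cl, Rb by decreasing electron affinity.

Adding an electron releases more energy for atoms nearer the top right (short of the noble gases).
These span different periods and groups, so the two trends combine.
As > Rb: relative to Rb, both the across-period and down-group shifts push As's electron affinity up.
F > As: both effects reinforce here, so F is clearly the higher of the two.
Cl > F: this pair runs against the simple trend — see the exception note.
Note the exception: Cl has a higher electron affinity than F, contrary to the simple trend — F's small 2p subshell makes the incoming electron feel strong e⁻–e⁻ repulsion, so Cl actually releases more energy on gaining an electron.
For reference (kJ/mol): F 328, Cl 349, As 78, Rb 47.
So from highest to lowest: Cl > F > As > Rb.

Cl > F > As > Rb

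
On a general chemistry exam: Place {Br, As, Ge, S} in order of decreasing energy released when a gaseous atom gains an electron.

Br, S, Ge, As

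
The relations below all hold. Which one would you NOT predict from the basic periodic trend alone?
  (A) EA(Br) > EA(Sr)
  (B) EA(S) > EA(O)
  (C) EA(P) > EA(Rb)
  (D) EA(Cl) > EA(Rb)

The general trend: electron affinity increases across a period and decreases down a group.
(A) Br (period 4, group 17) vs Sr (period 5, group 2): the stated order agrees with the simple trend.
(B) S (period 3, group 16) vs O (period 2, group 16): the stated order contradicts the simple trend.
(C) P (period 3, group 15) vs Rb (period 5, group 1): the stated order agrees with the simple trend.
(D) Cl (period 3, group 17) vs Rb (period 5, group 1): the stated order agrees with the simple trend.
The exception is (B): the compact 2p subshell of O repels the added electron more than S's larger 3p does.

(B)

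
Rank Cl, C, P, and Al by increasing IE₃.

After 2 electrons have been removed, what remains? Cl²⁺ still has 5 valence electrons; C²⁺ still has 2 valence electrons; P²⁺ still has 3 valence electrons; Al²⁺ still has 1 valence electron.
All are still removing valence electrons, so compare the +2 ions as you would atoms: IE_3 generally rises across a period (higher Z_eff) and falls down a group (larger shell), subject to the usual subshell exceptions.
Valence configurations: Cl²⁺ [Ne]3s²3p³, C²⁺ [He]2s², P²⁺ [Ne]3s²3p¹, Al²⁺ [Ne]3s¹.
Approximate IE_3 values (kJ/mol): Cl 3822, C 4620, P 2914, Al 2745.
Putting it together, IE_3: Al < P < Cl < C.

Al < P < Cl < C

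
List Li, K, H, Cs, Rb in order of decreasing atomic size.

Cs > Rb > K > Li > H

H is in period 1, group 1; Li is in period 2, group 1; K is in period 4, group 1; Rb is in period 5, group 1; Cs is in period 6, group 1.
Radius decreases left→right (rising Z_eff, same n) and increases top→bottom (higher n).
All are in group 1, so atomic radius increases down the group.
So from largest to smallest: Cs > Rb > K > Li > H.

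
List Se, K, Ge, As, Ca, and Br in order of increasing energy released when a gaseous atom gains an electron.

K is in period 4, group 1; Ca is in period 4, group 2; Ge is in period 4, group 14; As is in period 4, group 15; Se is in period 4, group 16; Br is in period 4, group 17.
Electron affinity generally becomes more exothermic across a period toward the halogens and less exothermic down a group.
All lie in period 4; the across-period trend (electron affinity increases left to right) applies, with the exception below.
Note the exception: K has a higher electron affinity than Ca, contrary to the simple trend — adding an electron to Ca (ns²) has to open a new, higher-energy np subshell, which is unfavourable.
Note the exception: Ge has a higher electron affinity than As, contrary to the simple trend — adding an electron to As's half-filled 4p³ is unfavourable, so Ge (4p²) has the more exothermic EA.
Approximate values (kJ/mol): K 48, Ca 2, Ge 119, As 78, Se 195, Br 325.
So from lowest to highest: Ca < K < As < Ge < Se < Br.

Ca, K, As, Ge, Se, Br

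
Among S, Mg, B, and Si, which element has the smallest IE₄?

Si

Consider each +3 ion: S³⁺ still has 3 valence electrons; Mg³⁺ is already 1 electron into the core; B³⁺ is the bare [He] core; Si³⁺ still has 1 valence electron.
Pulling an electron out of a noble-gas core costs far more than removing a remaining valence electron, so Mg and B sit at the high end of IE_4.
Valence configurations: S³⁺ [Ne]3s²3p¹, Si³⁺ [Ne]3s¹.
Tabulated IE_4 (kJ/mol): S 4556, Mg 10543, B 25026, Si 4356.
So the fourth ionization energies run Si < S < Mg < B.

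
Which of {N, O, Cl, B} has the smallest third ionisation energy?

After 2 electrons have been removed, what remains? N²⁺ still has 3 valence electrons; O²⁺ still has 4 valence electrons; Cl²⁺ still has 5 valence electrons; B²⁺ still has 1 valence electron.
All are still removing valence electrons, so compare the +2 ions as you would atoms: IE_3 generally rises across a period (higher Z_eff) and falls down a group (larger shell), subject to the usual subshell exceptions.
Valence configurations: N²⁺ [He]2s²2p¹, O²⁺ [He]2s²2p², Cl²⁺ [Ne]3s²3p³, B²⁺ [He]2s¹.
Tabulated IE_3 (kJ/mol): N 4578, O 5300, Cl 3822, B 3660.
Overall IE_3 order: B < Cl < N < O.

B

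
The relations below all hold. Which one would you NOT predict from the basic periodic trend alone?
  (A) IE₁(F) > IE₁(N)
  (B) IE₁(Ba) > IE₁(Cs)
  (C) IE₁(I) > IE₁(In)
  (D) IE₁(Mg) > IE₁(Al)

The general trend: first ionisation energy increases across a period and decreases down a group.
(A) F (period 2, group 17) vs N (period 2, group 15): the stated order agrees with the simple trend.
(B) Ba (period 6, group 2) vs Cs (period 6, group 1): the stated order agrees with the simple trend.
(C) I (period 5, group 17) vs In (period 5, group 13): the stated order agrees with the simple trend.
(D) Mg (period 3, group 2) vs Al (period 3, group 13): the stated order contradicts the simple trend.
The exception is (D): Al's single 3p electron is easier to remove than one from Mg's filled 3s².

(D)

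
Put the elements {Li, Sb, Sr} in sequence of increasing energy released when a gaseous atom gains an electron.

Li is in period 2, group 1; Sr is in period 5, group 2; Sb is in period 5, group 15.
EA tends to increase across a period and decrease down a group, though the pattern is less regular than for IE or radius.
Here both period and group differ, so the two effects have to be weighed against each other.
Li > Sr: period and group pull opposite ways; the down-group shift dominates (60 vs 5 kJ/mol).
Sb > Li: the two effects oppose for this pair; the across-period effect wins (103 vs 60 kJ/mol).
For reference (kJ/mol): Li 60, Sr 5, Sb 103.
So from lowest to highest: Sr < Li < Sb.

Sr, Li, Sb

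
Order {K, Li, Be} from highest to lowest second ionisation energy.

Li, K, Be

The second ionization energy removes an electron from the +1 ion. For each element: K⁺ is the bare [Ar] core; Li⁺ is the bare [He] core; Be⁺ still has 1 valence electron.
Core electrons are held far more tightly than valence electrons, so K and Li top the IE_2 order.
Tabulated IE_2 (kJ/mol): K 3052, Li 7298, Be 1757.
So the second ionization energies run Be < K < Li.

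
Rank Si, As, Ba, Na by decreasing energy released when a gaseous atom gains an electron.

Si, As, Na, Ba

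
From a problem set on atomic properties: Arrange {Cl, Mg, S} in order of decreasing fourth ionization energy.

Mg > Cl > S

IE_4 is the cost of taking one more electron from the +3 cation: Cl³⁺ still has 4 valence electrons; Mg³⁺ is already 1 electron into the core; S³⁺ still has 3 valence electrons.
Breaking into a closed-shell core is much more expensive than removing a leftover valence electron — Mg has the largest IE_4 here.
Valence configurations: Cl³⁺ [Ne]3s²3p², S³⁺ [Ne]3s²3p¹.
Approximate IE_4 values (kJ/mol): Cl 5159, Mg 10543, S 4556.
Overall IE_4 order: S < Cl < Mg.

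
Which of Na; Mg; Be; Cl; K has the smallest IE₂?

The second ionization energy removes an electron from the +1 ion. For each element: Na⁺ is the bare [Ne] core; Mg⁺ still has 1 valence electron; Be⁺ still has 1 valence electron; Cl⁺ still has 6 valence electrons; K⁺ is the bare [Ar] core.
Core electrons are held far more tightly than valence electrons, so K and Na top the IE_2 order.
Valence configurations: Mg⁺ [Ne]3s¹, Be⁺ [He]2s¹, Cl⁺ [Ne]3s²3p⁴.
The numbers (kJ/mol): Na 4562, Mg 1451, Be 1757, Cl 2298, K 3052.
Putting it together, IE_2: Mg < Be < Cl < K < Na.

Mg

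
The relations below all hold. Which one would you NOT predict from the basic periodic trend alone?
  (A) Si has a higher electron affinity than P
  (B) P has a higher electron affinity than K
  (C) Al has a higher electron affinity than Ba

(A)

The general trend: electron affinity increases across a period and decreases down a group.
(A) Si (period 3, group 14) vs P (period 3, group 15): the stated order contradicts the simple trend.
(B) P (period 3, group 15) vs K (period 4, group 1): the stated order agrees with the simple trend.
(C) Al (period 3, group 13) vs Ba (period 6, group 2): the stated order agrees with the simple trend.
The exception is (A): adding an electron to P's half-filled 3p³ is unfavourable, so Si (3p²) has the more exothermic EA.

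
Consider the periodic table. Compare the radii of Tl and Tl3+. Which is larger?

Tl

Forming Tl3+ removes 3 electrons from Tl. Fewer electrons for the same nuclear charge means less shielding and a higher Z_eff on the remaining electrons, and for main-group metals the entire outer shell is lost.
A cation is smaller than its parent atom: Tl3+ < Tl.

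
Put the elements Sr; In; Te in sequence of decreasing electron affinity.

Te > In > Sr

Sr is in period 5, group 2; In is in period 5, group 13; Te is in period 5, group 16.
EA tends to increase across a period and decrease down a group, though the pattern is less regular than for IE or radius.
All lie in period 5, so electron affinity increases left to right.
So from highest to lowest: Te > In > Sr.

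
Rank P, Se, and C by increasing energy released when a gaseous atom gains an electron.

P < C < Se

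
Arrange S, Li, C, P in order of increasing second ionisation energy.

P < S < C < Li

The second ionization energy removes an electron from the +1 ion. For each element: S⁺ still has 5 valence electrons; Li⁺ is the bare [He] core; C⁺ still has 3 valence electrons; P⁺ still has 4 valence electrons.
Core electrons are held far more tightly than valence electrons, so Li tops the IE_2 order.
Valence configurations: S⁺ [Ne]3s²3p³, C⁺ [He]2s²2p¹, P⁺ [Ne]3s²3p².
The numbers (kJ/mol): S 2252, Li 7298, C 2353, P 1907.
So the second ionization energies run P < S < C < Li.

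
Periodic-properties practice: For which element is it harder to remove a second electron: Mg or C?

Consider each +1 ion: Mg⁺ still has 1 valence electron; C⁺ still has 3 valence electrons.
All are still removing valence electrons, so compare the +1 ions as you would atoms: IE_2 generally rises across a period (higher Z_eff) and falls down a group (larger shell), subject to the usual subshell exceptions.
Valence configurations: Mg⁺ [Ne]3s¹, C⁺ [He]2s²2p¹.
Tabulated IE_2 (kJ/mol): Mg 1451, C 2353.
Overall IE_2 order: Mg < C.

C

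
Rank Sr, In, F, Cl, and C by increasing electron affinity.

Sr, In, C, F, Cl

C is in period 2, group 14; F is in period 2, group 17; Cl is in period 3, group 17; Sr is in period 5, group 2; In is in period 5, group 13.
Adding an electron releases more energy for atoms nearer the top right (short of the noble gases).
These span different periods and groups, so the two trends combine.
In > Sr: In lies to the right of Sr in period 5, so the across-period effect alone puts In higher.
C > In: both effects reinforce here, so C is clearly the higher of the two.
F > C: F lies to the right of C in period 2, so the across-period effect alone puts F higher.
Cl > F: this pair runs against the simple trend — see the exception note.
Note the exception: Cl has a higher electron affinity than F, contrary to the simple trend — F's small 2p subshell makes the incoming electron feel strong e⁻–e⁻ repulsion, so Cl actually releases more energy on gaining an electron.
Approximate values (kJ/mol): C 122, F 328, Cl 349, Sr 5, In 29.
So from lowest to highest: Sr < In < C < F < Cl.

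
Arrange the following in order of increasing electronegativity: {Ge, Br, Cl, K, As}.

K < Ge < As < Br < Cl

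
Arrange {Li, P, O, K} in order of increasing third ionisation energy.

After 2 electrons have been removed, what remains? Li²⁺ is already 1 electron into the core; P²⁺ still has 3 valence electrons; O²⁺ still has 4 valence electrons; K²⁺ is already 1 electron into the core.
Usually core removal costs more than valence removal, but here the competition is close: a tightly held n=2 valence electron can cost more to remove than an n=3 core electron, so the actual values have to decide it.
Valence configurations: P²⁺ [Ne]3s²3p¹, O²⁺ [He]2s²2p².
Approximate IE_3 values (kJ/mol): Li 11815, P 2914, O 5300, K 4420.
Putting it together, IE_3: P < K < O < Li.

P, K, O, Li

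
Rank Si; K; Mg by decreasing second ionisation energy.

K > Si > Mg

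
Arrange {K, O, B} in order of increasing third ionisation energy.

The third ionization energy removes an electron from the +2 ion. For each element: K²⁺ is already 1 electron into the core; O²⁺ still has 4 valence electrons; B²⁺ still has 1 valence electron.
Usually core removal costs more than valence removal, but here the competition is close: a tightly held n=2 valence electron can cost more to remove than an n=3 core electron, so the actual values have to decide it.
Valence configurations: O²⁺ [He]2s²2p², B²⁺ [He]2s¹.
Tabulated IE_3 (kJ/mol): K 4420, O 5300, B 3660.
So the third ionization energies run B < K < O.

B < K < O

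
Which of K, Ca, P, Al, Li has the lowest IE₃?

Al

After 2 electrons have been removed, what remains? K²⁺ is already 1 electron into the core; Ca²⁺ is the bare [Ar] core; P²⁺ still has 3 valence electrons; Al²⁺ still has 1 valence electron; Li²⁺ is already 1 electron into the core.
Breaking into a closed-shell core is much more expensive than removing a leftover valence electron — K, Ca and Li have the largest IE_3 here.
Valence configurations: P²⁺ [Ne]3s²3p¹, Al²⁺ [Ne]3s¹.
Approximate IE_3 values (kJ/mol): K 4420, Ca 4912, P 2914, Al 2745, Li 11815.
Overall IE_3 order: Al < P < K < Ca < Li.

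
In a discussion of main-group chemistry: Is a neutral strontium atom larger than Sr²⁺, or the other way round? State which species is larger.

Sr

Forming Sr²⁺ removes 2 electrons from Sr. Fewer electrons for the same nuclear charge means less shielding and a higher Z_eff on the remaining electrons, and for main-group metals the entire outer shell is lost.
A cation is smaller than its parent atom: Sr²⁺ < Sr.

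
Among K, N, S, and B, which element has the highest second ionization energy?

IE_2 is the cost of taking one more electron from the +1 cation: K⁺ is the bare [Ar] core; N⁺ still has 4 valence electrons; S⁺ still has 5 valence electrons; B⁺ still has 2 valence electrons.
Pulling an electron out of a noble-gas core costs far more than removing a remaining valence electron, so K sits at the high end of IE_2.
Valence configurations: N⁺ [He]2s²2p², S⁺ [Ne]3s²3p³, B⁺ [He]2s².
The numbers (kJ/mol): K 3052, N 2856, S 2252, B 2427.
Overall IE_2 order: S < B < N < K.

K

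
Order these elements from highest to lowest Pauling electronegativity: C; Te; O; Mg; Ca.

O, C, Te, Mg, Ca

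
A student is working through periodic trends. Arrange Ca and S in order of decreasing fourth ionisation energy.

Consider each +3 ion: Ca³⁺ is already 1 electron into the core; S³⁺ still has 3 valence electrons.
Core electrons are held far more tightly than valence electrons, so Ca tops the IE_4 order.
Approximate IE_4 values (kJ/mol): Ca 6491, S 4556.
Overall IE_4 order: S < Ca.

Ca > S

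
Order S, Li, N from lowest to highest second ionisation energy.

S < N < Li

After 1 electron has been removed, what remains? S⁺ still has 5 valence electrons; Li⁺ is the bare [He] core; N⁺ still has 4 valence electrons.
Core electrons are held far more tightly than valence electrons, so Li tops the IE_2 order.
Valence configurations: S⁺ [Ne]3s²3p³, N⁺ [He]2s²2p².
The numbers (kJ/mol): S 2252, Li 7298, N 2856.
Overall IE_2 order: S < N < Li.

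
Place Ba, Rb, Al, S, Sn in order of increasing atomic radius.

Al is in period 3, group 13; S is in period 3, group 16; Rb is in period 5, group 1; Sn is in period 5, group 14; Ba is in period 6, group 2.
Atomic radius shrinks across a period as nuclear charge pulls the same shell inward, and grows down a group as new shells are added.
Here both period and group differ, so the two effects have to be weighed against each other.
Al > S: both are in period 3; the period trend gives Al the larger value.
Sn > Al: period and group pull opposite ways; the down-group shift dominates (140 vs 126 pm).
Ba > Sn: both effects reinforce here, so Ba is clearly the larger of the two.
Rb > Ba: the two effects oppose for this pair; the across-period effect wins (210 vs 196 pm).
Approximate values (pm): Al 126, S 103, Rb 210, Sn 140, Ba 196.
So from smallest to largest: S < Al < Sn < Ba < Rb.

S < Al < Sn < Ba < Rb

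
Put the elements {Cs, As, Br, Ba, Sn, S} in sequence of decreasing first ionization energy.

S is in period 3, group 16; As is in period 4, group 15; Br is in period 4, group 17; Sn is in period 5, group 14; Cs is in period 6, group 1; Ba is in period 6, group 2.
First ionization energy rises across a period (greater Z_eff holds electrons more tightly) and falls down a group (valence electrons are farther from the nucleus).
Here both period and group differ, so the two effects have to be weighed against each other.
Ba > Cs: Ba lies to the right of Cs in period 6, so the across-period effect alone puts Ba higher.
Sn > Ba: relative to Ba, both the across-period and down-group shifts push Sn's first ionization energy up.
As > Sn: relative to Sn, both the across-period and down-group shifts push As's first ionization energy up.
S > As: relative to As, both the across-period and down-group shifts push S's first ionization energy up.
Br > S: the two effects oppose for this pair; the across-period effect wins (1140 vs 1000 kJ/mol).
Tabulated first ionization energy (kJ/mol): S 1000, As 947, Br 1140, Sn 709, Cs 376, Ba 503.
So from highest to lowest: Br > S > As > Sn > Ba > Cs.

Br > S > As > Sn > Ba > Cs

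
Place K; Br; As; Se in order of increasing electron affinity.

K < As < Se < Br

Adding an electron releases more energy for atoms nearer the top right (short of the noble gases).
All lie in period 4, so electron affinity increases left to right.
So from lowest to highest: K < As < Se < Br.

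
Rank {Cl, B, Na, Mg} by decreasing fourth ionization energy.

B > Mg > Na > Cl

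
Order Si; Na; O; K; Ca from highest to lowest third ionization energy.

Na > O > Ca > K > Si

The third ionization energy removes an electron from the +2 ion. For each element: Si²⁺ still has 2 valence electrons; Na²⁺ is already 1 electron into the core; O²⁺ still has 4 valence electrons; K²⁺ is already 1 electron into the core; Ca²⁺ is the bare [Ar] core.
Usually core removal costs more than valence removal, but here the competition is close: a tightly held n=2 valence electron can cost more to remove than an n=3 core electron, so the actual values have to decide it.
Valence configurations: Si²⁺ [Ne]3s², O²⁺ [He]2s²2p².
Approximate IE_3 values (kJ/mol): Si 3232, Na 6910, O 5300, K 4420, Ca 4912.
So the third ionization energies run Si < K < Ca < O < Na.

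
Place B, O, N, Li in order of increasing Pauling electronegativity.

Li is in period 2, group 1; B is in period 2, group 13; N is in period 2, group 15; O is in period 2, group 16.
EN rises left→right (higher Z_eff, smaller atoms) and falls top→bottom (larger, more shielded atoms).
All lie in period 2, so electronegativity increases left to right.
So from lowest to highest: Li < B < N < O.

Li < B < N < O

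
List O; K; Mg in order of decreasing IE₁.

O, Mg, K

O is in period 2, group 16; Mg is in period 3, group 2; K is in period 4, group 1.
Removing the outermost electron gets harder across a period and easier down a group.
These span different periods and groups, so the two trends combine.
Mg > K: both effects reinforce here, so Mg is clearly the higher of the two.
O > Mg: relative to Mg, both the across-period and down-group shifts push O's first ionization energy up.
Approximate values (kJ/mol): O 1314, Mg 738, K 419.
So from highest to lowest: O > Mg > K.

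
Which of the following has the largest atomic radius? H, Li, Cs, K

H is in period 1, group 1; Li is in period 2, group 1; K is in period 4, group 1; Cs is in period 6, group 1.
Moving right in a period, electrons are added to the same shell under a stronger nuclear pull, so atoms get smaller; moving down, a new shell is opened and atoms get larger.
All are in group 1, so atomic radius increases down the group.
The largest atomic radius among these belongs to Cs.

Cs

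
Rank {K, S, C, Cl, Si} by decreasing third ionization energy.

After 2 electrons have been removed, what remains? K²⁺ is already 1 electron into the core; S²⁺ still has 4 valence electrons; C²⁺ still has 2 valence electrons; Cl²⁺ still has 5 valence electrons; Si²⁺ still has 2 valence electrons.
Usually core removal costs more than valence removal, but here the competition is close: a tightly held n=2 valence electron can cost more to remove than an n=3 core electron, so the actual values have to decide it.
Valence configurations: S²⁺ [Ne]3s²3p², C²⁺ [He]2s², Cl²⁺ [Ne]3s²3p³, Si²⁺ [Ne]3s².
Tabulated IE_3 (kJ/mol): K 4420, S 3357, C 4620, Cl 3822, Si 3232.
Hence IE_3: Si < S < Cl < K < C.

C, K, Cl, S, Si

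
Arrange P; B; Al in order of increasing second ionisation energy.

The second ionization energy removes an electron from the +1 ion. For each element: P⁺ still has 4 valence electrons; B⁺ still has 2 valence electrons; Al⁺ still has 2 valence electrons.
All are still removing valence electrons, so compare the +1 ions as you would atoms: IE_2 generally rises across a period (higher Z_eff) and falls down a group (larger shell), subject to the usual subshell exceptions.
Valence configurations: P⁺ [Ne]3s²3p², B⁺ [He]2s², Al⁺ [Ne]3s².
Tabulated IE_2 (kJ/mol): P 1907, B 2427, Al 1817.
Putting it together, IE_2: Al < P < B.

Al, P, B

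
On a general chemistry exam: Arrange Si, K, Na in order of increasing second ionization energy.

Consider each +1 ion: Si⁺ still has 3 valence electrons; K⁺ is the bare [Ar] core; Na⁺ is the bare [Ne] core.
Pulling an electron out of a noble-gas core costs far more than removing a remaining valence electron, so K and Na sit at the high end of IE_2.
The numbers (kJ/mol): Si 1577, K 3052, Na 4562.
Hence IE_2: Si < K < Na.

Si < K < Na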